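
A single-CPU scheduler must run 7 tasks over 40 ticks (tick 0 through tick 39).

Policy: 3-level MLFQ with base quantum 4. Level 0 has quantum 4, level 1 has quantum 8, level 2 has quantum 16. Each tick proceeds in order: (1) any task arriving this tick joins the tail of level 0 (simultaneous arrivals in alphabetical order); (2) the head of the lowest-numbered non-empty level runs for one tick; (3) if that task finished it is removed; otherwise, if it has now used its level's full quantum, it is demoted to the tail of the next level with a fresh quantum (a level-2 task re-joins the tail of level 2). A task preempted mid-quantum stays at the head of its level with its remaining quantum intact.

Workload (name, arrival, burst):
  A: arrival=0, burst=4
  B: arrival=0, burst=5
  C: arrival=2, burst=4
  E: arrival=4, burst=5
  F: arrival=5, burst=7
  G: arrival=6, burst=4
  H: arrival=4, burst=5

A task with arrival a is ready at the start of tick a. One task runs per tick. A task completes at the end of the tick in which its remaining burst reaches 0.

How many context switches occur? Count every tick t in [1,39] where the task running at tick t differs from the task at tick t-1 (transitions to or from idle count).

t=0: L0/L1/L2 = AB/-/- → run A
t=1: L0/L1/L2 = AB/-/- → run A
t=2: L0/L1/L2 = ABC/-/- → run A
t=3: L0/L1/L2 = ABC/-/- → run A
t=4: L0/L1/L2 = BCEH/-/- → run B
t=5: L0/L1/L2 = BCEHF/-/- → run B
t=6: L0/L1/L2 = BCEHFG/-/- → run B
t=7: L0/L1/L2 = BCEHFG/-/- → run B
t=8: L0/L1/L2 = CEHFG/B/- → run C
t=9: L0/L1/L2 = CEHFG/B/- → run C
t=10: L0/L1/L2 = CEHFG/B/- → run C
t=11: L0/L1/L2 = CEHFG/B/- → run C
t=12: L0/L1/L2 = EHFG/B/- → run E
t=13: L0/L1/L2 = EHFG/B/- → run E
t=14: L0/L1/L2 = EHFG/B/- → run E
t=15: L0/L1/L2 = EHFG/B/- → run E
t=16: L0/L1/L2 = HFG/BE/- → run H
t=17: L0/L1/L2 = HFG/BE/- → run H
t=18: L0/L1/L2 = HFG/BE/- → run H
t=19: L0/L1/L2 = HFG/BE/- → run H
t=20: L0/L1/L2 = FG/BEH/- → run F
t=21: L0/L1/L2 = FG/BEH/- → run F
t=22: L0/L1/L2 = FG/BEH/- → run F
t=23: L0/L1/L2 = FG/BEH/- → run F
t=24: L0/L1/L2 = G/BEHF/- → run G
t=25: L0/L1/L2 = G/BEHF/- → run G
t=26: L0/L1/L2 = G/BEHF/- → run G
t=27: L0/L1/L2 = G/BEHF/- → run G
t=28: L0/L1/L2 = -/BEHF/- → run B
t=29: L0/L1/L2 = -/EHF/- → run E
t=30: L0/L1/L2 = -/HF/- → run H
t=31: L0/L1/L2 = -/F/- → run F
t=32: L0/L1/L2 = -/F/- → run F
t=33: L0/L1/L2 = -/F/- → run F
t=34: (idle)
t=35: (idle)
t=36: (idle)
t=37: (idle)
t=38: (idle)
t=39: (idle)

context switches = 11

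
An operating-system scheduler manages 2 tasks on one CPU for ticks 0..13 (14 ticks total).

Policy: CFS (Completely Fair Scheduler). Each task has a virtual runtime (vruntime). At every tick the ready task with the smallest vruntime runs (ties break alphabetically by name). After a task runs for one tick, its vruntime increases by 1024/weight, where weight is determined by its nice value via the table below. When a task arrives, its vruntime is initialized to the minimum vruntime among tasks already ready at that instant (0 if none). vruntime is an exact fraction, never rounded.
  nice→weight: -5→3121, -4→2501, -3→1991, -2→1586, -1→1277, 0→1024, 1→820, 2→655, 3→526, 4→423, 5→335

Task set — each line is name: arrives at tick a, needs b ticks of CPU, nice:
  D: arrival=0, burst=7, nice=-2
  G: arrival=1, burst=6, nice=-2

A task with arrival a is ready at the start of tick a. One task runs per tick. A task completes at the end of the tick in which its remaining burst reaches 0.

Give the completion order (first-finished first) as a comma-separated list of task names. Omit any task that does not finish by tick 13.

t=0: vr[D=0] → run D
t=1: vr[D=512/793 G=512/793] → run D
t=2: vr[D=1024/793 G=512/793] → run G
t=3: vr[D=1024/793 G=1024/793] → run D
t=4: vr[D=1536/793 G=1024/793] → run G
t=5: vr[D=1536/793 G=1536/793] → run D
t=6: vr[D=2048/793 G=1536/793] → run G
t=7: vr[D=2048/793 G=2048/793] → run D
t=8: vr[D=2560/793 G=2048/793] → run G
t=9: vr[D=2560/793 G=2560/793] → run D
t=10: vr[D=3072/793 G=2560/793] → run G
t=11: vr[D=3072/793 G=3072/793] → run D
t=12: vr[G=3072/793] → run G
t=13: (idle)

completion order = D, G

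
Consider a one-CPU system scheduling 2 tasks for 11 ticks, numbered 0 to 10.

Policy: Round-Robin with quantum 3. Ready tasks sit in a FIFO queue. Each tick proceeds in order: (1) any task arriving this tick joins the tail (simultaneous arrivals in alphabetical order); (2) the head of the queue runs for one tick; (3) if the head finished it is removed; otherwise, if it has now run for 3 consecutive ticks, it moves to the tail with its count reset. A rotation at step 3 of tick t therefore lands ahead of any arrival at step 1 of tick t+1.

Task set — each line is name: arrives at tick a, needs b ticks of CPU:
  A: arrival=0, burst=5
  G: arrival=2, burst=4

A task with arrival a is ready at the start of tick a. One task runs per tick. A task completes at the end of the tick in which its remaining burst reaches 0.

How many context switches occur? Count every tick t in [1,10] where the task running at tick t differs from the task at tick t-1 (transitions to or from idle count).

context switches = 4

t=0: queue=[A] q_used=0 → run A
t=1: queue=[A] q_used=1 → run A
t=2: queue=[A,G] q_used=2 → run A
t=3: queue=[G,A] q_used=0 → run G
t=4: queue=[G,A] q_used=1 → run G
t=5: queue=[G,A] q_used=2 → run G
t=6: queue=[A,G] q_used=0 → run A
t=7: queue=[A,G] q_used=1 → run A
t=8: queue=[G] q_used=0 → run G
t=9: (idle)
t=10: (idle)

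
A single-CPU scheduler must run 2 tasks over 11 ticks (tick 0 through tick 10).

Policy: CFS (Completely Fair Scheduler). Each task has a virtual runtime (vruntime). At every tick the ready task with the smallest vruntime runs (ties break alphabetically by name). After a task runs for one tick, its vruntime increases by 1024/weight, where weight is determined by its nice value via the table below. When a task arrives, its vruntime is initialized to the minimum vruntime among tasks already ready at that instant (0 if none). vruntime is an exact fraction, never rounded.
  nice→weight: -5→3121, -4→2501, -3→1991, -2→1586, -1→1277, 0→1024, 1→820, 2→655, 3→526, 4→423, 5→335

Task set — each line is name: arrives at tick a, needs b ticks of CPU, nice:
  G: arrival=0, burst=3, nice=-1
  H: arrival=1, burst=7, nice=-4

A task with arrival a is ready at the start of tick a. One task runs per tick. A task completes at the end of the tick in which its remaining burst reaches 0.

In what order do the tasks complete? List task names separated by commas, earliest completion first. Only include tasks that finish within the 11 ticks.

t=0: vr[G=0] → run G
t=1: vr[G=1024/1277 H=1024/1277] → run G
t=2: vr[G=2048/1277 H=1024/1277] → run H
t=3: vr[G=2048/1277 H=3868672/3193777] → run H
t=4: vr[G=2048/1277 H=5176320/3193777] → run G
t=5: vr[H=5176320/3193777] → run H
t=6: vr[H=6483968/3193777] → run H
t=7: vr[H=7791616/3193777] → run H
t=8: vr[H=9099264/3193777] → run H
t=9: vr[H=10406912/3193777] → run H
t=10: (idle)

completion order = G, H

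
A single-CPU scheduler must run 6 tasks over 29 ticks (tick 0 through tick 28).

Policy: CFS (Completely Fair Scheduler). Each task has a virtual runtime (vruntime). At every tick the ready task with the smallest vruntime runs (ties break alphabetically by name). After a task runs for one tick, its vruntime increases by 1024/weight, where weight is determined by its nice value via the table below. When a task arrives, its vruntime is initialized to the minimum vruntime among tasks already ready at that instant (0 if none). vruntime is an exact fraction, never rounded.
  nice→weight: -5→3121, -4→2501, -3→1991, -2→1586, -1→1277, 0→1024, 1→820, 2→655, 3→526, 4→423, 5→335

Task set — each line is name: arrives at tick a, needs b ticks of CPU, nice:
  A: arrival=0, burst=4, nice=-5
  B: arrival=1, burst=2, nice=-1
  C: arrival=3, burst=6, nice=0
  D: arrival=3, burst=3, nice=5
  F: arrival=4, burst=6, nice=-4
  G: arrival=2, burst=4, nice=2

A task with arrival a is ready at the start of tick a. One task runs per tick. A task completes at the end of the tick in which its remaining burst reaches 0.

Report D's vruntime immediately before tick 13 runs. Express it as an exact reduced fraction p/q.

t=0: vr[A=0] → run A
t=1: vr[A=1024/3121 B=1024/3121] → run A
t=2: vr[A=2048/3121 B=1024/3121 G=1024/3121] → run B
t=3: vr[A=2048/3121 B=4503552/3985517 C=1024/3121 D=1024/3121 G=1024/3121] → run C
t=4: vr[A=2048/3121 B=4503552/3985517 C=4145/3121 D=1024/3121 F=1024/3121 G=1024/3121] → run D
t=5: vr[A=2048/3121 B=4503552/3985517 C=4145/3121 D=3538944/1045535 F=1024/3121 G=1024/3121] → run F
t=6: vr[A=2048/3121 B=4503552/3985517 C=4145/3121 D=3538944/1045535 F=5756928/7805621 G=1024/3121] → run G
t=7: vr[A=2048/3121 B=4503552/3985517 C=4145/3121 D=3538944/1045535 F=5756928/7805621 G=3866624/2044255] → run A
t=8: vr[A=3072/3121 B=4503552/3985517 C=4145/3121 D=3538944/1045535 F=5756928/7805621 G=3866624/2044255] → run F
t=9: vr[A=3072/3121 B=4503552/3985517 C=4145/3121 D=3538944/1045535 F=8952832/7805621 G=3866624/2044255] → run A
t=10: vr[B=4503552/3985517 C=4145/3121 D=3538944/1045535 F=8952832/7805621 G=3866624/2044255] → run B
t=11: vr[C=4145/3121 D=3538944/1045535 F=8952832/7805621 G=3866624/2044255] → run F
t=12: vr[C=4145/3121 D=3538944/1045535 F=12148736/7805621 G=3866624/2044255] → run C
t=13: vr[C=7266/3121 D=3538944/1045535 F=12148736/7805621 G=3866624/2044255] → run F
t=14: vr[C=7266/3121 D=3538944/1045535 F=15344640/7805621 G=3866624/2044255] → run G
t=15: vr[C=7266/3121 D=3538944/1045535 F=15344640/7805621 G=7062528/2044255] → run F
t=16: vr[C=7266/3121 D=3538944/1045535 F=18540544/7805621 G=7062528/2044255] → run C
t=17: vr[C=10387/3121 D=3538944/1045535 F=18540544/7805621 G=7062528/2044255] → run F
t=18: vr[C=10387/3121 D=3538944/1045535 G=7062528/2044255] → run C
t=19: vr[C=13508/3121 D=3538944/1045535 G=7062528/2044255] → run D
t=20: vr[C=13508/3121 D=6734848/1045535 G=7062528/2044255] → run G
t=21: vr[C=13508/3121 D=6734848/1045535 G=10258432/2044255] → run C
t=22: vr[C=16629/3121 D=6734848/1045535 G=10258432/2044255] → run G
t=23: vr[C=16629/3121 D=6734848/1045535] → run C
t=24: vr[D=6734848/1045535] → run D
t=25: (idle)
t=26: (idle)
t=27: (idle)
t=28: (idle)

vruntime(D, start of tick 13) = 3538944/1045535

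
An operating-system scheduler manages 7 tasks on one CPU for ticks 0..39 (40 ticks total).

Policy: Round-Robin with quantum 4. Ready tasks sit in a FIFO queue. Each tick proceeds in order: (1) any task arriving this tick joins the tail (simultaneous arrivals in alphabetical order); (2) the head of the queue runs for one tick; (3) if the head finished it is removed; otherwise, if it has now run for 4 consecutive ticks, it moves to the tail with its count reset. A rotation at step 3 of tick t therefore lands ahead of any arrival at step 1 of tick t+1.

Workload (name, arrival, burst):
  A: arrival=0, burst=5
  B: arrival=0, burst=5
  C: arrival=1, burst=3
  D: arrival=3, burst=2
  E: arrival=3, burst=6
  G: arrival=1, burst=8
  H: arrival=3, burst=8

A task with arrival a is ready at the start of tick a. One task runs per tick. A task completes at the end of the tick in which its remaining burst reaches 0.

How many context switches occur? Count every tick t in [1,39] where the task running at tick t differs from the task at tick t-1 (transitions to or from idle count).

t=0: queue=[A,B] q_used=0 → run A
t=1: queue=[A,B,C,G] q_used=1 → run A
t=2: queue=[A,B,C,G] q_used=2 → run A
t=3: queue=[A,B,C,G,D,E,H] q_used=3 → run A
t=4: queue=[B,C,G,D,E,H,A] q_used=0 → run B
t=5: queue=[B,C,G,D,E,H,A] q_used=1 → run B
t=6: queue=[B,C,G,D,E,H,A] q_used=2 → run B
t=7: queue=[B,C,G,D,E,H,A] q_used=3 → run B
t=8: queue=[C,G,D,E,H,A,B] q_used=0 → run C
t=9: queue=[C,G,D,E,H,A,B] q_used=1 → run C
t=10: queue=[C,G,D,E,H,A,B] q_used=2 → run C
t=11: queue=[G,D,E,H,A,B] q_used=0 → run G
t=12: queue=[G,D,E,H,A,B] q_used=1 → run G
t=13: queue=[G,D,E,H,A,B] q_used=2 → run G
t=14: queue=[G,D,E,H,A,B] q_used=3 → run G
t=15: queue=[D,E,H,A,B,G] q_used=0 → run D
t=16: queue=[D,E,H,A,B,G] q_used=1 → run D
t=17: queue=[E,H,A,B,G] q_used=0 → run E
t=18: queue=[E,H,A,B,G] q_used=1 → run E
t=19: queue=[E,H,A,B,G] q_used=2 → run E
t=20: queue=[E,H,A,B,G] q_used=3 → run E
t=21: queue=[H,A,B,G,E] q_used=0 → run H
t=22: queue=[H,A,B,G,E] q_used=1 → run H
t=23: queue=[H,A,B,G,E] q_used=2 → run H
t=24: queue=[H,A,B,G,E] q_used=3 → run H
t=25: queue=[A,B,G,E,H] q_used=0 → run A
t=26: queue=[B,G,E,H] q_used=0 → run B
t=27: queue=[G,E,H] q_used=0 → run G
t=28: queue=[G,E,H] q_used=1 → run G
t=29: queue=[G,E,H] q_used=2 → run G
t=30: queue=[G,E,H] q_used=3 → run G
t=31: queue=[E,H] q_used=0 → run E
t=32: queue=[E,H] q_used=1 → run E
t=33: queue=[H] q_used=0 → run H
t=34: queue=[H] q_used=1 → run H
t=35: queue=[H] q_used=2 → run H
t=36: queue=[H] q_used=3 → run H
t=37: (idle)
t=38: (idle)
t=39: (idle)

context switches = 12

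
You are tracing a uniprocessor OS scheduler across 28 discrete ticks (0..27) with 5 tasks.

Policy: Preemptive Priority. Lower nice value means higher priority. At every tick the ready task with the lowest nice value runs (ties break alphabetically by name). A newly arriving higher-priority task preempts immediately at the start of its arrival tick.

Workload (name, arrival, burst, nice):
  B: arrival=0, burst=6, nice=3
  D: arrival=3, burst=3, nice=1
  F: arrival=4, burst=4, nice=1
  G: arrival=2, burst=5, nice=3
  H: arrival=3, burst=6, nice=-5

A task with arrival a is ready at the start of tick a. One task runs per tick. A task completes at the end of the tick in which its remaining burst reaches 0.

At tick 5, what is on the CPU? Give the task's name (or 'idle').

running at tick 5 = H

t=0: ready={B} → run B
t=1: ready={B} → run B
t=2: ready={B,G} → run B
t=3: ready={B,D,G,H} → run H
t=4: ready={B,D,F,G,H} → run H
t=5: ready={B,D,F,G,H} → run H
t=6: ready={B,D,F,G,H} → run H
t=7: ready={B,D,F,G,H} → run H
t=8: ready={B,D,F,G,H} → run H
t=9: ready={B,D,F,G} → run D
t=10: ready={B,D,F,G} → run D
t=11: ready={B,D,F,G} → run D
t=12: ready={B,F,G} → run F
t=13: ready={B,F,G} → run F
t=14: ready={B,F,G} → run F
t=15: ready={B,F,G} → run F
t=16: ready={B,G} → run B
t=17: ready={B,G} → run B
t=18: ready={B,G} → run B
t=19: ready={G} → run G
t=20: ready={G} → run G
t=21: ready={G} → run G
t=22: ready={G} → run G
t=23: ready={G} → run G
t=24: (idle)
t=25: (idle)
t=26: (idle)
t=27: (idle)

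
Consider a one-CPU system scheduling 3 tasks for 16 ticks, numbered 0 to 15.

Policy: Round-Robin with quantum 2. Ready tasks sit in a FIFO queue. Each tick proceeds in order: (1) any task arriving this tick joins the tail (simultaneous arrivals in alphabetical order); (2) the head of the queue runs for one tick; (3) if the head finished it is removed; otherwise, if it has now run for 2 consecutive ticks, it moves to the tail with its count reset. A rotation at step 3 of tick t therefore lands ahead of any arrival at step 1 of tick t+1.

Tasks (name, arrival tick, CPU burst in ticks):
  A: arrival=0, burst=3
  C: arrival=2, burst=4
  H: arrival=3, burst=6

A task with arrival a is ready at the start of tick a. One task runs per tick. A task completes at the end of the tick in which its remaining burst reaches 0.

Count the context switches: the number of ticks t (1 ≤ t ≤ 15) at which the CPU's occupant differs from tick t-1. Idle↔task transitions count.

context switches = 5

t=0: queue=[A] q_used=0 → run A
t=1: queue=[A] q_used=1 → run A
t=2: queue=[A,C] q_used=0 → run A
t=3: queue=[C,H] q_used=0 → run C
t=4: queue=[C,H] q_used=1 → run C
t=5: queue=[H,C] q_used=0 → run H
t=6: queue=[H,C] q_used=1 → run H
t=7: queue=[C,H] q_used=0 → run C
t=8: queue=[C,H] q_used=1 → run C
t=9: queue=[H] q_used=0 → run H
t=10: queue=[H] q_used=1 → run H
t=11: queue=[H] q_used=0 → run H
t=12: queue=[H] q_used=1 → run H
t=13: (idle)
t=14: (idle)
t=15: (idle)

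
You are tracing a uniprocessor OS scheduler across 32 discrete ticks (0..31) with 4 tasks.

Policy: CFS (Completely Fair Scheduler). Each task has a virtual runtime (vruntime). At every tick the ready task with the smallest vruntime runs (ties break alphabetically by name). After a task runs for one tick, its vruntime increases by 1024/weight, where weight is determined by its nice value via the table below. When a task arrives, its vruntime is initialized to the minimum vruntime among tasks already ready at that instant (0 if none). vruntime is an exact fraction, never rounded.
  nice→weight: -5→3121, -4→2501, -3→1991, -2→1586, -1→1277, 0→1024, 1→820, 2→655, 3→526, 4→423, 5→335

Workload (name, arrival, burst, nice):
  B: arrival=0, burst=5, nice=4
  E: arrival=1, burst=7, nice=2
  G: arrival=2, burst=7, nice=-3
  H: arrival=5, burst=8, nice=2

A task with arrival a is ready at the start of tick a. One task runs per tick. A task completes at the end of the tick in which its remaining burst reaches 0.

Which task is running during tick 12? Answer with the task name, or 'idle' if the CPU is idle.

t=0: vr[B=0] → run B
t=1: vr[B=1024/423 E=1024/423] → run B
t=2: vr[B=2048/423 E=1024/423 G=1024/423] → run E
t=3: vr[B=2048/423 E=1103872/277065 G=1024/423] → run G
t=4: vr[B=2048/423 E=1103872/277065 G=2471936/842193] → run G
t=5: vr[B=2048/423 E=1103872/277065 G=2905088/842193 H=2905088/842193] → run G
t=6: vr[B=2048/423 E=1103872/277065 G=3338240/842193 H=2905088/842193] → run H
t=7: vr[B=2048/423 E=1103872/277065 G=3338240/842193 H=2765238272/551636415] → run G
t=8: vr[B=2048/423 E=1103872/277065 G=3771392/842193 H=2765238272/551636415] → run E
t=9: vr[B=2048/423 E=1537024/277065 G=3771392/842193 H=2765238272/551636415] → run G
t=10: vr[B=2048/423 E=1537024/277065 G=4204544/842193 H=2765238272/551636415] → run B
t=11: vr[B=1024/141 E=1537024/277065 G=4204544/842193 H=2765238272/551636415] → run G
t=12: vr[B=1024/141 E=1537024/277065 G=4637696/842193 H=2765238272/551636415] → run H
t=13: vr[B=1024/141 E=1537024/277065 G=4637696/842193 H=3627643904/551636415] → run G
t=14: vr[B=1024/141 E=1537024/277065 H=3627643904/551636415] → run E
t=15: vr[B=1024/141 E=1970176/277065 H=3627643904/551636415] → run H
t=16: vr[B=1024/141 E=1970176/277065 H=4490049536/551636415] → run E
t=17: vr[B=1024/141 E=2403328/277065 H=4490049536/551636415] → run B
t=18: vr[B=4096/423 E=2403328/277065 H=4490049536/551636415] → run H
t=19: vr[B=4096/423 E=2403328/277065 H=5352455168/551636415] → run E
t=20: vr[B=4096/423 E=567296/55413 H=5352455168/551636415] → run B
t=21: vr[E=567296/55413 H=5352455168/551636415] → run H
t=22: vr[E=567296/55413 H=1242972160/110327283] → run E
t=23: vr[E=3269632/277065 H=1242972160/110327283] → run H
t=24: vr[E=3269632/277065 H=7077266432/551636415] → run E
t=25: vr[H=7077266432/551636415] → run H
t=26: vr[H=7939672064/551636415] → run H
t=27: (idle)
t=28: (idle)
t=29: (idle)
t=30: (idle)
t=31: (idle)

running at tick 12 = H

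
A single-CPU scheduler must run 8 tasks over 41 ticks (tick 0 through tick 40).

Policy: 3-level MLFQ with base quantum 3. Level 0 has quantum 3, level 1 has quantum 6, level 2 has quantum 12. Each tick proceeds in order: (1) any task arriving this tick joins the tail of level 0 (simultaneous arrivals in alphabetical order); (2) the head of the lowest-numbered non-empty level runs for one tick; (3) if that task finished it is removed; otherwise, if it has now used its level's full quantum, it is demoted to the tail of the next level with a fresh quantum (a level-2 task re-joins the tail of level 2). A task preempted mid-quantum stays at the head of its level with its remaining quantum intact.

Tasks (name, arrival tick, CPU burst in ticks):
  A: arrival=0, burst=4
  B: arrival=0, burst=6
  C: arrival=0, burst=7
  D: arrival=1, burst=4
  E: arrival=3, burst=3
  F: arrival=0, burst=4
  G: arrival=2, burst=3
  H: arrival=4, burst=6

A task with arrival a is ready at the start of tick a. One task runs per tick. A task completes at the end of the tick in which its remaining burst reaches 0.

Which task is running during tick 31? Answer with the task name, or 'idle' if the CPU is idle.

t=0: L0/L1/L2 = ABCF/-/- → run A
t=1: L0/L1/L2 = ABCFD/-/- → run A
t=2: L0/L1/L2 = ABCFDG/-/- → run A
t=3: L0/L1/L2 = BCFDGE/A/- → run B
t=4: L0/L1/L2 = BCFDGEH/A/- → run B
t=5: L0/L1/L2 = BCFDGEH/A/- → run B
t=6: L0/L1/L2 = CFDGEH/AB/- → run C
t=7: L0/L1/L2 = CFDGEH/AB/- → run C
t=8: L0/L1/L2 = CFDGEH/AB/- → run C
t=9: L0/L1/L2 = FDGEH/ABC/- → run F
t=10: L0/L1/L2 = FDGEH/ABC/- → run F
t=11: L0/L1/L2 = FDGEH/ABC/- → run F
t=12: L0/L1/L2 = DGEH/ABCF/- → run D
t=13: L0/L1/L2 = DGEH/ABCF/- → run D
t=14: L0/L1/L2 = DGEH/ABCF/- → run D
t=15: L0/L1/L2 = GEH/ABCFD/- → run G
t=16: L0/L1/L2 = GEH/ABCFD/- → run G
t=17: L0/L1/L2 = GEH/ABCFD/- → run G
t=18: L0/L1/L2 = EH/ABCFD/- → run E
t=19: L0/L1/L2 = EH/ABCFD/- → run E
t=20: L0/L1/L2 = EH/ABCFD/- → run E
t=21: L0/L1/L2 = H/ABCFD/- → run H
t=22: L0/L1/L2 = H/ABCFD/- → run H
t=23: L0/L1/L2 = H/ABCFD/- → run H
t=24: L0/L1/L2 = -/ABCFDH/- → run A
t=25: L0/L1/L2 = -/BCFDH/- → run B
t=26: L0/L1/L2 = -/BCFDH/- → run B
t=27: L0/L1/L2 = -/BCFDH/- → run B
t=28: L0/L1/L2 = -/CFDH/- → run C
t=29: L0/L1/L2 = -/CFDH/- → run C
t=30: L0/L1/L2 = -/CFDH/- → run C
t=31: L0/L1/L2 = -/CFDH/- → run C
t=32: L0/L1/L2 = -/FDH/- → run F
t=33: L0/L1/L2 = -/DH/- → run D
t=34: L0/L1/L2 = -/H/- → run H
t=35: L0/L1/L2 = -/H/- → run H
t=36: L0/L1/L2 = -/H/- → run H
t=37: (idle)
t=38: (idle)
t=39: (idle)
t=40: (idle)

running at tick 31 = C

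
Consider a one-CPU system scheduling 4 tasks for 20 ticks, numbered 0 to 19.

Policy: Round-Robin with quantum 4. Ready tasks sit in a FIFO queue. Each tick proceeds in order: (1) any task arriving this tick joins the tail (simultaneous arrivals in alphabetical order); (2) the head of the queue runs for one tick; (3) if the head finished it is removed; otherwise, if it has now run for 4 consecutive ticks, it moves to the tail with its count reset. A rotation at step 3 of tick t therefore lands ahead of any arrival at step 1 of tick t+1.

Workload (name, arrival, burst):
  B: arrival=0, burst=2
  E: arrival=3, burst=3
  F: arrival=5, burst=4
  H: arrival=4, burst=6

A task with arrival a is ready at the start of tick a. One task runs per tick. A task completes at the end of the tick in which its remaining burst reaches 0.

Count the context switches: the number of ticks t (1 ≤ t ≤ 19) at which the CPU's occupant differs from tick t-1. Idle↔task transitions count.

t=0: queue=[B] q_used=0 → run B
t=1: queue=[B] q_used=1 → run B
t=2: (idle)
t=3: queue=[E] q_used=0 → run E
t=4: queue=[E,H] q_used=1 → run E
t=5: queue=[E,H,F] q_used=2 → run E
t=6: queue=[H,F] q_used=0 → run H
t=7: queue=[H,F] q_used=1 → run H
t=8: queue=[H,F] q_used=2 → run H
t=9: queue=[H,F] q_used=3 → run H
t=10: queue=[F,H] q_used=0 → run F
t=11: queue=[F,H] q_used=1 → run F
t=12: queue=[F,H] q_used=2 → run F
t=13: queue=[F,H] q_used=3 → run F
t=14: queue=[H] q_used=0 → run H
t=15: queue=[H] q_used=1 → run H
t=16: (idle)
t=17: (idle)
t=18: (idle)
t=19: (idle)

context switches = 6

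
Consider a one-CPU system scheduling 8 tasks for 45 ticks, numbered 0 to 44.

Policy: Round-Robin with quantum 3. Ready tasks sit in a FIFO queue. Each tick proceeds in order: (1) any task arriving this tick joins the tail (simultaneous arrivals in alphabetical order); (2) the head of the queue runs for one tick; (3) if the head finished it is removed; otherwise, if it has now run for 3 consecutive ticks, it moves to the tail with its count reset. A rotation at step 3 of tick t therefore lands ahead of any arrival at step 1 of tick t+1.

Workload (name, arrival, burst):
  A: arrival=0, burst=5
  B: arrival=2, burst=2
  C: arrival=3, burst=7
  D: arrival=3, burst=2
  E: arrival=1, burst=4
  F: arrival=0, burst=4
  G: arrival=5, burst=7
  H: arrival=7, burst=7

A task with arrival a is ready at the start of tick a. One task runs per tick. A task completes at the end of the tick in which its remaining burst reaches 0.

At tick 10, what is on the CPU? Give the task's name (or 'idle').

running at tick 10 = B

t=0: queue=[A,F] q_used=0 → run A
t=1: queue=[A,F,E] q_used=1 → run A
t=2: queue=[A,F,E,B] q_used=2 → run A
t=3: queue=[F,E,B,A,C,D] q_used=0 → run F
t=4: queue=[F,E,B,A,C,D] q_used=1 → run F
t=5: queue=[F,E,B,A,C,D,G] q_used=2 → run F
t=6: queue=[E,B,A,C,D,G,F] q_used=0 → run E
t=7: queue=[E,B,A,C,D,G,F,H] q_used=1 → run E
t=8: queue=[E,B,A,C,D,G,F,H] q_used=2 → run E
t=9: queue=[B,A,C,D,G,F,H,E] q_used=0 → run B
t=10: queue=[B,A,C,D,G,F,H,E] q_used=1 → run B
t=11: queue=[A,C,D,G,F,H,E] q_used=0 → run A
t=12: queue=[A,C,D,G,F,H,E] q_used=1 → run A
t=13: queue=[C,D,G,F,H,E] q_used=0 → run C
t=14: queue=[C,D,G,F,H,E] q_used=1 → run C
t=15: queue=[C,D,G,F,H,E] q_used=2 → run C
t=16: queue=[D,G,F,H,E,C] q_used=0 → run D
t=17: queue=[D,G,F,H,E,C] q_used=1 → run D
t=18: queue=[G,F,H,E,C] q_used=0 → run G
t=19: queue=[G,F,H,E,C] q_used=1 → run G
t=20: queue=[G,F,H,E,C] q_used=2 → run G
t=21: queue=[F,H,E,C,G] q_used=0 → run F
t=22: queue=[H,E,C,G] q_used=0 → run H
t=23: queue=[H,E,C,G] q_used=1 → run H
t=24: queue=[H,E,C,G] q_used=2 → run H
t=25: queue=[E,C,G,H] q_used=0 → run E
t=26: queue=[C,G,H] q_used=0 → run C
t=27: queue=[C,G,H] q_used=1 → run C
t=28: queue=[C,G,H] q_used=2 → run C
t=29: queue=[G,H,C] q_used=0 → run G
t=30: queue=[G,H,C] q_used=1 → run G
t=31: queue=[G,H,C] q_used=2 → run G
t=32: queue=[H,C,G] q_used=0 → run H
t=33: queue=[H,C,G] q_used=1 → run H
t=34: queue=[H,C,G] q_used=2 → run H
t=35: queue=[C,G,H] q_used=0 → run C
t=36: queue=[G,H] q_used=0 → run G
t=37: queue=[H] q_used=0 → run H
t=38: (idle)
t=39: (idle)
t=40: (idle)
t=41: (idle)
t=42: (idle)
t=43: (idle)
t=44: (idle)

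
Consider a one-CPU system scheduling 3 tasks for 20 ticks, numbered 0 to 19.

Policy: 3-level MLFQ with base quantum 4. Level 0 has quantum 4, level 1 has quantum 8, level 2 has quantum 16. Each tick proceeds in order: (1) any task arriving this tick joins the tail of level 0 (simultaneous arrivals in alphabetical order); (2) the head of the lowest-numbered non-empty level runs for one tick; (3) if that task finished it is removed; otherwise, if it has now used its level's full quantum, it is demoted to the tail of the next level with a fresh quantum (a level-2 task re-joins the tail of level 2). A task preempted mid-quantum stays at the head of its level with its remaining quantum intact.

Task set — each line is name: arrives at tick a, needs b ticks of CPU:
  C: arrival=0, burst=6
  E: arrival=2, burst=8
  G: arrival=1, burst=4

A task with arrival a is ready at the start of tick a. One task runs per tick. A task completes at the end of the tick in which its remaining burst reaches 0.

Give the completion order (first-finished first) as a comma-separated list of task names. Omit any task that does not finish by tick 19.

t=0: L0/L1/L2 = C/-/- → run C
t=1: L0/L1/L2 = CG/-/- → run C
t=2: L0/L1/L2 = CGE/-/- → run C
t=3: L0/L1/L2 = CGE/-/- → run C
t=4: L0/L1/L2 = GE/C/- → run G
t=5: L0/L1/L2 = GE/C/- → run G
t=6: L0/L1/L2 = GE/C/- → run G
t=7: L0/L1/L2 = GE/C/- → run G
t=8: L0/L1/L2 = E/C/- → run E
t=9: L0/L1/L2 = E/C/- → run E
t=10: L0/L1/L2 = E/C/- → run E
t=11: L0/L1/L2 = E/C/- → run E
t=12: L0/L1/L2 = -/CE/- → run C
t=13: L0/L1/L2 = -/CE/- → run C
t=14: L0/L1/L2 = -/E/- → run E
t=15: L0/L1/L2 = -/E/- → run E
t=16: L0/L1/L2 = -/E/- → run E
t=17: L0/L1/L2 = -/E/- → run E
t=18: (idle)
t=19: (idle)

completion order = G, C, E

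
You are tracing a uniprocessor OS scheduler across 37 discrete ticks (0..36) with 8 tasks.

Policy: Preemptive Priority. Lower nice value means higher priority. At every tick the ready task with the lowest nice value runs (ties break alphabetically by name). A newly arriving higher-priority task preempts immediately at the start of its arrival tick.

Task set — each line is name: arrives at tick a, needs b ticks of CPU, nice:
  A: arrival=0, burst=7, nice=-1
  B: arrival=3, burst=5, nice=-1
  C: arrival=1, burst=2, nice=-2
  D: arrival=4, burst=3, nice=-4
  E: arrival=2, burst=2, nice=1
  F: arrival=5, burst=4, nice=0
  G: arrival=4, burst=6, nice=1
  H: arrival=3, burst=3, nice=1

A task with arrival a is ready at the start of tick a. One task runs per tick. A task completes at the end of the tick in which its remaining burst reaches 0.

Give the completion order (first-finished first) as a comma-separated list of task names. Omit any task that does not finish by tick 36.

completion order = C, D, A, B, F, E, G, H

t=0: ready={A} → run A
t=1: ready={A,C} → run C
t=2: ready={A,C,E} → run C
t=3: ready={A,B,E,H} → run A
t=4: ready={A,B,D,E,G,H} → run D
t=5: ready={A,B,D,E,F,G,H} → run D
t=6: ready={A,B,D,E,F,G,H} → run D
t=7: ready={A,B,E,F,G,H} → run A
t=8: ready={A,B,E,F,G,H} → run A
t=9: ready={A,B,E,F,G,H} → run A
t=10: ready={A,B,E,F,G,H} → run A
t=11: ready={A,B,E,F,G,H} → run A
t=12: ready={B,E,F,G,H} → run B
t=13: ready={B,E,F,G,H} → run B
t=14: ready={B,E,F,G,H} → run B
t=15: ready={B,E,F,G,H} → run B
t=16: ready={B,E,F,G,H} → run B
t=17: ready={E,F,G,H} → run F
t=18: ready={E,F,G,H} → run F
t=19: ready={E,F,G,H} → run F
t=20: ready={E,F,G,H} → run F
t=21: ready={E,G,H} → run E
t=22: ready={E,G,H} → run E
t=23: ready={G,H} → run G
t=24: ready={G,H} → run G
t=25: ready={G,H} → run G
t=26: ready={G,H} → run G
t=27: ready={G,H} → run G
t=28: ready={G,H} → run G
t=29: ready={H} → run H
t=30: ready={H} → run H
t=31: ready={H} → run H
t=32: (idle)
t=33: (idle)
t=34: (idle)
t=35: (idle)
t=36: (idle)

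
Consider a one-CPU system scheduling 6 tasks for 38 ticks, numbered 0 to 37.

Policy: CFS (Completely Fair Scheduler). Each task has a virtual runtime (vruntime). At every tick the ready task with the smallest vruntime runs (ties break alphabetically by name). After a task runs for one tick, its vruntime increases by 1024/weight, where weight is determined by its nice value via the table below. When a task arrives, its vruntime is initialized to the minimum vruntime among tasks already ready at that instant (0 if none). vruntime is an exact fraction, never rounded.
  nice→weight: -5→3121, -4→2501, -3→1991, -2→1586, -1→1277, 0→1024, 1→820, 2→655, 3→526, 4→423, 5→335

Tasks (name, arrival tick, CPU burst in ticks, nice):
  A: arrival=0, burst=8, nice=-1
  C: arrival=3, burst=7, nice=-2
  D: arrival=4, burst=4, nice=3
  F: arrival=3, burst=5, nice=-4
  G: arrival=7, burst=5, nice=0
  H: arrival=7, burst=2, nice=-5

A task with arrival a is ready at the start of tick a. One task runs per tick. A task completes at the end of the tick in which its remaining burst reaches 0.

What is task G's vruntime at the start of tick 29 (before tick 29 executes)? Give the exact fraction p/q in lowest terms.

t=0: vr[A=0] → run A
t=1: vr[A=1024/1277] → run A
t=2: vr[A=2048/1277] → run A
t=3: vr[A=3072/1277 C=3072/1277 F=3072/1277] → run A
t=4: vr[A=4096/1277 C=3072/1277 D=3072/1277 F=3072/1277] → run C
t=5: vr[A=4096/1277 C=3089920/1012661 D=3072/1277 F=3072/1277] → run D
t=6: vr[A=4096/1277 C=3089920/1012661 D=1461760/335851 F=3072/1277] → run F
t=7: vr[A=4096/1277 C=3089920/1012661 D=1461760/335851 F=8990720/3193777 G=8990720/3193777 H=8990720/3193777] → run F
t=8: vr[A=4096/1277 C=3089920/1012661 D=1461760/335851 F=10298368/3193777 G=8990720/3193777 H=8990720/3193777] → run G
t=9: vr[A=4096/1277 C=3089920/1012661 D=1461760/335851 F=10298368/3193777 G=12184497/3193777 H=8990720/3193777] → run H
t=10: vr[A=4096/1277 C=3089920/1012661 D=1461760/335851 F=10298368/3193777 G=12184497/3193777 H=31330464768/9967778017] → run C
t=11: vr[A=4096/1277 C=3743744/1012661 D=1461760/335851 F=10298368/3193777 G=12184497/3193777 H=31330464768/9967778017] → run H
t=12: vr[A=4096/1277 C=3743744/1012661 D=1461760/335851 F=10298368/3193777 G=12184497/3193777] → run A
t=13: vr[A=5120/1277 C=3743744/1012661 D=1461760/335851 F=10298368/3193777 G=12184497/3193777] → run F
t=14: vr[A=5120/1277 C=3743744/1012661 D=1461760/335851 F=11606016/3193777 G=12184497/3193777] → run F
t=15: vr[A=5120/1277 C=3743744/1012661 D=1461760/335851 F=12913664/3193777 G=12184497/3193777] → run C
t=16: vr[A=5120/1277 C=4397568/1012661 D=1461760/335851 F=12913664/3193777 G=12184497/3193777] → run G
t=17: vr[A=5120/1277 C=4397568/1012661 D=1461760/335851 F=12913664/3193777 G=15378274/3193777] → run A
t=18: vr[A=6144/1277 C=4397568/1012661 D=1461760/335851 F=12913664/3193777 G=15378274/3193777] → run F
t=19: vr[A=6144/1277 C=4397568/1012661 D=1461760/335851 G=15378274/3193777] → run C
t=20: vr[A=6144/1277 C=5051392/1012661 D=1461760/335851 G=15378274/3193777] → run D
t=21: vr[A=6144/1277 C=5051392/1012661 D=2115584/335851 G=15378274/3193777] → run A
t=22: vr[A=7168/1277 C=5051392/1012661 D=2115584/335851 G=15378274/3193777] → run G
t=23: vr[A=7168/1277 C=5051392/1012661 D=2115584/335851 G=18572051/3193777] → run C
t=24: vr[A=7168/1277 C=5705216/1012661 D=2115584/335851 G=18572051/3193777] → run A
t=25: vr[C=5705216/1012661 D=2115584/335851 G=18572051/3193777] → run C
t=26: vr[C=6359040/1012661 D=2115584/335851 G=18572051/3193777] → run G
t=27: vr[C=6359040/1012661 D=2115584/335851 G=21765828/3193777] → run C
t=28: vr[D=2115584/335851 G=21765828/3193777] → run D
t=29: vr[D=2769408/335851 G=21765828/3193777] → run G
t=30: vr[D=2769408/335851] → run D
t=31: (idle)
t=32: (idle)
t=33: (idle)
t=34: (idle)
t=35: (idle)
t=36: (idle)
t=37: (idle)

vruntime(G, start of tick 29) = 21765828/3193777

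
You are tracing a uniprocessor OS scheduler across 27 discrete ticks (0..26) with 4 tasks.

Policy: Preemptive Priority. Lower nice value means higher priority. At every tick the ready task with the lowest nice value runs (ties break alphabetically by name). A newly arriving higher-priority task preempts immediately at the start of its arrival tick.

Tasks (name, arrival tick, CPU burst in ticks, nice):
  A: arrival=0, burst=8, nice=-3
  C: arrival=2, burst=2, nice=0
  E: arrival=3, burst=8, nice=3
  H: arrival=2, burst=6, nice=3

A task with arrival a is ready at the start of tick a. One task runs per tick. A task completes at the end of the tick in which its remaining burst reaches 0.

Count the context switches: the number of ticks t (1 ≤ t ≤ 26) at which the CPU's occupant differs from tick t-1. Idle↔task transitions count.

context switches = 4

t=0: ready={A} → run A
t=1: ready={A} → run A
t=2: ready={A,C,H} → run A
t=3: ready={A,C,E,H} → run A
t=4: ready={A,C,E,H} → run A
t=5: ready={A,C,E,H} → run A
t=6: ready={A,C,E,H} → run A
t=7: ready={A,C,E,H} → run A
t=8: ready={C,E,H} → run C
t=9: ready={C,E,H} → run C
t=10: ready={E,H} → run E
t=11: ready={E,H} → run E
t=12: ready={E,H} → run E
t=13: ready={E,H} → run E
t=14: ready={E,H} → run E
t=15: ready={E,H} → run E
t=16: ready={E,H} → run E
t=17: ready={E,H} → run E
t=18: ready={H} → run H
t=19: ready={H} → run H
t=20: ready={H} → run H
t=21: ready={H} → run H
t=22: ready={H} → run H
t=23: ready={H} → run H
t=24: (idle)
t=25: (idle)
t=26: (idle)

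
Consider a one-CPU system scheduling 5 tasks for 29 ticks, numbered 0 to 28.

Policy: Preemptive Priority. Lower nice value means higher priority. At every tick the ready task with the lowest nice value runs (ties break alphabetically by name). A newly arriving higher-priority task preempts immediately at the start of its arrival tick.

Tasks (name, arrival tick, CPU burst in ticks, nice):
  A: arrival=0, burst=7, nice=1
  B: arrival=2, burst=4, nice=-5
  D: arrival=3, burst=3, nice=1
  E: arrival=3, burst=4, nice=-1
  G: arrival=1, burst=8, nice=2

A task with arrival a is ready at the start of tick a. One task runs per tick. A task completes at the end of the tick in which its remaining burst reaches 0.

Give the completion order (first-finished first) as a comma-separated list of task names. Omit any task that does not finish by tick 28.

t=0: ready={A} → run A
t=1: ready={A,G} → run A
t=2: ready={A,B,G} → run B
t=3: ready={A,B,D,E,G} → run B
t=4: ready={A,B,D,E,G} → run B
t=5: ready={A,B,D,E,G} → run B
t=6: ready={A,D,E,G} → run E
t=7: ready={A,D,E,G} → run E
t=8: ready={A,D,E,G} → run E
t=9: ready={A,D,E,G} → run E
t=10: ready={A,D,G} → run A
t=11: ready={A,D,G} → run A
t=12: ready={A,D,G} → run A
t=13: ready={A,D,G} → run A
t=14: ready={A,D,G} → run A
t=15: ready={D,G} → run D
t=16: ready={D,G} → run D
t=17: ready={D,G} → run D
t=18: ready={G} → run G
t=19: ready={G} → run G
t=20: ready={G} → run G
t=21: ready={G} → run G
t=22: ready={G} → run G
t=23: ready={G} → run G
t=24: ready={G} → run G
t=25: ready={G} → run G
t=26: (idle)
t=27: (idle)
t=28: (idle)

completion order = B, E, A, D, G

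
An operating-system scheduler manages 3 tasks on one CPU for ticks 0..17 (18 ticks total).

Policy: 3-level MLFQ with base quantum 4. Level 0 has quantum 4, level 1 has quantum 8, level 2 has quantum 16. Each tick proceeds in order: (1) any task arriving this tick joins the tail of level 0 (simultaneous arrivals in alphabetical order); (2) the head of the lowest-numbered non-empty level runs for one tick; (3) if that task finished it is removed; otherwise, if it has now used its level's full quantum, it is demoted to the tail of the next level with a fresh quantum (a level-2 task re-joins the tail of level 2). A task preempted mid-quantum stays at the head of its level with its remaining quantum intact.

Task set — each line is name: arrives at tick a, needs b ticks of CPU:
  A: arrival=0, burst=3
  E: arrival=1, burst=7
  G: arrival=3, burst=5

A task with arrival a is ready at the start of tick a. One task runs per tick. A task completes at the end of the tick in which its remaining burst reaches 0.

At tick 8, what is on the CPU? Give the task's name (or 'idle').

t=0: L0/L1/L2 = A/-/- → run A
t=1: L0/L1/L2 = AE/-/- → run A
t=2: L0/L1/L2 = AE/-/- → run A
t=3: L0/L1/L2 = EG/-/- → run E
t=4: L0/L1/L2 = EG/-/- → run E
t=5: L0/L1/L2 = EG/-/- → run E
t=6: L0/L1/L2 = EG/-/- → run E
t=7: L0/L1/L2 = G/E/- → run G
t=8: L0/L1/L2 = G/E/- → run G
t=9: L0/L1/L2 = G/E/- → run G
t=10: L0/L1/L2 = G/E/- → run G
t=11: L0/L1/L2 = -/EG/- → run E
t=12: L0/L1/L2 = -/EG/- → run E
t=13: L0/L1/L2 = -/EG/- → run E
t=14: L0/L1/L2 = -/G/- → run G
t=15: (idle)
t=16: (idle)
t=17: (idle)

running at tick 8 = G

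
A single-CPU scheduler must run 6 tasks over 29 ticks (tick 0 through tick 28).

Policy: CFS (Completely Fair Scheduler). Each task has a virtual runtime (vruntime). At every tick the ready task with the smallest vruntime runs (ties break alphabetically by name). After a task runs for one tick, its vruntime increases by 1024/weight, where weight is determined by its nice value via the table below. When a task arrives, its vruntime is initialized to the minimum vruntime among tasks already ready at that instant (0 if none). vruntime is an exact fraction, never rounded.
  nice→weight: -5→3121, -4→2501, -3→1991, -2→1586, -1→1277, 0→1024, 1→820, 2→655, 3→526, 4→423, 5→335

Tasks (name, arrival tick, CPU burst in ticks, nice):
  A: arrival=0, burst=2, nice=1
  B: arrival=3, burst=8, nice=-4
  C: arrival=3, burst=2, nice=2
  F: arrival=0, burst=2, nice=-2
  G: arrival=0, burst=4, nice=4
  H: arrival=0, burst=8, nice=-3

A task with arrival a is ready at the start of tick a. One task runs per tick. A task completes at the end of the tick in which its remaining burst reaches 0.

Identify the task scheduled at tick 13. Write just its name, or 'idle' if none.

t=0: vr[A=0 F=0 G=0 H=0] → run A
t=1: vr[A=256/205 F=0 G=0 H=0] → run F
t=2: vr[A=256/205 F=512/793 G=0 H=0] → run G
t=3: vr[A=256/205 B=0 C=0 F=512/793 G=1024/423 H=0] → run B
t=4: vr[A=256/205 B=1024/2501 C=0 F=512/793 G=1024/423 H=0] → run C
t=5: vr[A=256/205 B=1024/2501 C=1024/655 F=512/793 G=1024/423 H=0] → run H
t=6: vr[A=256/205 B=1024/2501 C=1024/655 F=512/793 G=1024/423 H=1024/1991] → run B
t=7: vr[A=256/205 B=2048/2501 C=1024/655 F=512/793 G=1024/423 H=1024/1991] → run H
t=8: vr[A=256/205 B=2048/2501 C=1024/655 F=512/793 G=1024/423 H=2048/1991] → run F
t=9: vr[A=256/205 B=2048/2501 C=1024/655 G=1024/423 H=2048/1991] → run B
t=10: vr[A=256/205 B=3072/2501 C=1024/655 G=1024/423 H=2048/1991] → run H
t=11: vr[A=256/205 B=3072/2501 C=1024/655 G=1024/423 H=3072/1991] → run B
t=12: vr[A=256/205 B=4096/2501 C=1024/655 G=1024/423 H=3072/1991] → run A
t=13: vr[B=4096/2501 C=1024/655 G=1024/423 H=3072/1991] → run H
t=14: vr[B=4096/2501 C=1024/655 G=1024/423 H=4096/1991] → run C
t=15: vr[B=4096/2501 G=1024/423 H=4096/1991] → run B
t=16: vr[B=5120/2501 G=1024/423 H=4096/1991] → run B
t=17: vr[B=6144/2501 G=1024/423 H=4096/1991] → run H
t=18: vr[B=6144/2501 G=1024/423 H=5120/1991] → run G
t=19: vr[B=6144/2501 G=2048/423 H=5120/1991] → run B
t=20: vr[B=7168/2501 G=2048/423 H=5120/1991] → run H
t=21: vr[B=7168/2501 G=2048/423 H=6144/1991] → run B
t=22: vr[G=2048/423 H=6144/1991] → run H
t=23: vr[G=2048/423 H=7168/1991] → run H
t=24: vr[G=2048/423] → run G
t=25: vr[G=1024/141] → run G
t=26: (idle)
t=27: (idle)
t=28: (idle)

running at tick 13 = H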